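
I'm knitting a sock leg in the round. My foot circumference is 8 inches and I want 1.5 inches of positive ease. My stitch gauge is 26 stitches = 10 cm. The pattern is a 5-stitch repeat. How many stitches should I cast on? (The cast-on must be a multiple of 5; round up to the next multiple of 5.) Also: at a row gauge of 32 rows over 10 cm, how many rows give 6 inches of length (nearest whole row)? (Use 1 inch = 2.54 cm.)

Cast on 65 stitches; work 49 rows.

Finished = 8 + 1.5 = 9.5 inches.
9.5 inches × 2.54 = 24.13 cm.
26/10 = 2.6 sts per cm; 24.13 × 2.6 = 62.74 sts.
Next multiple of 5 → 65.
6 inches = 15.24 cm; × 3.2 = 48.77 → 49 rows.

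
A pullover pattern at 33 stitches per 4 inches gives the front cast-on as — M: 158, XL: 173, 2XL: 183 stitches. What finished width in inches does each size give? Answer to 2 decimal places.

M 19.15 inches; XL 20.97 inches; 2XL 22.18 inches.

33/4 = 8.25 sts per in.
M: 158 / 8.25 = 19.152 → 19.15 in.
XL: 173 / 8.25 = 20.970 → 20.97 in.
2XL: 183 / 8.25 = 22.182 → 22.18 in.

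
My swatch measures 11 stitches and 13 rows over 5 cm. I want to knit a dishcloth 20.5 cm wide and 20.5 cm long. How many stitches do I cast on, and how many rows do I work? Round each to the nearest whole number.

Stitch gauge = 11/5 = 2.2 sts/cm; 20.5 × 2.2 = 45.10 → 45 sts.
Row gauge = 13/5 = 2.6 rows/cm; 20.5 × 2.6 = 53.30 → 53 rows.

Cast on 45 stitches and work 53 rows.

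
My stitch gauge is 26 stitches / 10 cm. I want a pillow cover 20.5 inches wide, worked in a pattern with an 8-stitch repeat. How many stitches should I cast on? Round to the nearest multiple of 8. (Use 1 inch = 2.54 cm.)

CO 136 sts.

20.5 in = 20.5 × 2.54 = 52.07 cm.
26 / 10 = 2.6 sts/cm.
52.07 × 2.6 = 135.38 sts.
→ 136.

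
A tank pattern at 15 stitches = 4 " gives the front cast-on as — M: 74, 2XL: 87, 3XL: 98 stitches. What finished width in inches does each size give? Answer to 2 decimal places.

M 19.73 inches; 2XL 23.20 inches; 3XL 26.13 inches.

15/4 = 3.75 sts per in.
M: 74 / 3.75 = 19.733 → 19.73 in.
2XL: 87 / 3.75 = 23.200 → 23.20 in.
3XL: 98 / 3.75 = 26.133 → 26.13 in.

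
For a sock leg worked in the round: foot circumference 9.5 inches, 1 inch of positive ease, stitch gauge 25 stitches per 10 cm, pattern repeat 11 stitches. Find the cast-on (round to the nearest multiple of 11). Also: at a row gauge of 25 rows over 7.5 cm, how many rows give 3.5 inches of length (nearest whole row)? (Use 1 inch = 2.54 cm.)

Finished = 9.5 + 1 = 10.5 inches.
10.5 inches × 2.54 = 26.67 cm.
25/10 = 2.5 sts per cm; 26.67 × 2.5 = 66.67 sts.
Nearest multiple of 11 → 66.
3.5 inches = 8.89 cm; × 3.333 = 29.63 → 30 rows.

Cast on 66 stitches; work 30 rows.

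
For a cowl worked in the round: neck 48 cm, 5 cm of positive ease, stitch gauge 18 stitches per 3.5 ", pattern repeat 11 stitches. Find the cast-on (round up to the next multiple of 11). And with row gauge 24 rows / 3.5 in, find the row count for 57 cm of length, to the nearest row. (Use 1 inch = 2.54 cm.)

Finished = 48 + 5 = 53 cm.
53 cm × 1/2.54 = 20.87 inches.
18/3.5 = 5.143 sts per in; 20.87 × 5.143 = 107.31 sts.
Next multiple of 11 → 110.
57 cm = 22.44 inches; × 6.857 = 153.88 → 154 rows.

Cast on 110 stitches; work 154 rows.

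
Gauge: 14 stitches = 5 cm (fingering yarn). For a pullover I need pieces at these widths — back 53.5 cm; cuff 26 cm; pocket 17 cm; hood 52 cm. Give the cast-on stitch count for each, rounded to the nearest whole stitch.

back 150; cuff 73; pocket 48; hood 146.

Rate = 14/5 = 2.8 sts per cm.
back: 53.5 × 2.8 = 149.80 → 150.
cuff: 26 × 2.8 = 72.80 → 73.
pocket: 17 × 2.8 = 47.60 → 48.
hood: 52 × 2.8 = 145.60 → 146.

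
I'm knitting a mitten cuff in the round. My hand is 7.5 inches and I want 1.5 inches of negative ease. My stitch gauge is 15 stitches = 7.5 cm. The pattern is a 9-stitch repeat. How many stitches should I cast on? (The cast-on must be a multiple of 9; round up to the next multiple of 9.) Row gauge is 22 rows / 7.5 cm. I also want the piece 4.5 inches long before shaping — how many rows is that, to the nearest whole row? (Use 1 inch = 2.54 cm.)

Finished = 7.5 − 1.5 = 6 inches.
6 inches × 2.54 = 15.24 cm.
15/7.5 = 2 sts per cm; 15.24 × 2 = 30.48 sts.
Next multiple of 9 → 36.
4.5 inches = 11.43 cm; × 2.933 = 33.53 → 34 rows.

Cast on 36 stitches; work 34 rows.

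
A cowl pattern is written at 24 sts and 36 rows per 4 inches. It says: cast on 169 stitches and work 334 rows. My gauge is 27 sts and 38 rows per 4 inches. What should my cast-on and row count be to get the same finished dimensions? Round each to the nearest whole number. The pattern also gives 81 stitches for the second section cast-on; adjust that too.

Cast on 190 stitches; work 353 rows; second section cast-on 91 stitches.

Stitches: 169 × 27/24 = 190.12 → 190.
Rows: 334 × 38/36 = 352.56 → 353.
second section cast-on: 81 × 27/24 = 91.12 → 91.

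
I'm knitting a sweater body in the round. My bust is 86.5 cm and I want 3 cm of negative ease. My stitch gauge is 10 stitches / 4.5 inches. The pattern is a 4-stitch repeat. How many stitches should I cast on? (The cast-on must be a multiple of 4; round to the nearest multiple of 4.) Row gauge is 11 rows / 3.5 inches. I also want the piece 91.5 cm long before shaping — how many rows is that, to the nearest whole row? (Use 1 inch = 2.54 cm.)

Cast on 72 stitches; work 113 rows.

Finished = 86.5 − 3 = 83.5 cm.
83.5 cm × 1/2.54 = 32.87 inches.
10/4.5 = 2.222 sts per in; 32.87 × 2.222 = 73.05 sts.
Nearest multiple of 4 → 72.
91.5 cm = 36.02 inches; × 3.143 = 113.22 → 113 rows.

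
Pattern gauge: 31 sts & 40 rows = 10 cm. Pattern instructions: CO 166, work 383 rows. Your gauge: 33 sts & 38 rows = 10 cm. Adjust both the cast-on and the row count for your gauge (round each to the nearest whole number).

Stitches: 166 × 33/31 = 176.71 → 177.
Rows: 383 × 38/40 = 363.85 → 364.

Cast on 177 stitches; work 364 rows.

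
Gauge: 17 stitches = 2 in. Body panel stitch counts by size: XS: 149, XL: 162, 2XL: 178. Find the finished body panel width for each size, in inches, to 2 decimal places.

17/2 = 8.5 sts per in.
XS: 149 / 8.5 = 17.529 → 17.53 in.
XL: 162 / 8.5 = 19.059 → 19.06 in.
2XL: 178 / 8.5 = 20.941 → 20.94 in.

XS 17.53 inches; XL 19.06 inches; 2XL 20.94 inches.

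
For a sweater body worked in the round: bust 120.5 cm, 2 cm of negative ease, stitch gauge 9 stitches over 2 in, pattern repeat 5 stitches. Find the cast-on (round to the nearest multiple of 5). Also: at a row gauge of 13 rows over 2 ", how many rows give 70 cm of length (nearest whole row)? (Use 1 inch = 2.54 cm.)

Finished = 120.5 − 2 = 118.5 cm.
118.5 cm × 1/2.54 = 46.65 inches.
9/2 = 4.5 sts per in; 46.65 × 4.5 = 209.94 sts.
Nearest multiple of 5 → 210.
70 cm = 27.56 inches; × 6.5 = 179.13 → 179 rows.

Cast on 210 stitches; work 179 rows.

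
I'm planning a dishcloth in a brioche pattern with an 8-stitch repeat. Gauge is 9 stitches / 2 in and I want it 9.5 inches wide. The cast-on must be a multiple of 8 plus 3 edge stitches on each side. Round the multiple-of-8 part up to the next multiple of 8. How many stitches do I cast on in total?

9 / 2 = 4.5 sts per inch.
9.5 × 4.5 = 42.75 sts.
Less 6 edge sts → 36.75 for the repeat.
Next multiple of 8: 40.
Add back 6 edge sts → 46.

CO 46 sts.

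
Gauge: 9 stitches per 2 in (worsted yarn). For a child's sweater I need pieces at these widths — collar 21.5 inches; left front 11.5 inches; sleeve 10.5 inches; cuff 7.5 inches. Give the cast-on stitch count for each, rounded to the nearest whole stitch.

collar 97; left front 52; sleeve 47; cuff 34.

Rate = 9/2 = 4.5 sts per in.
collar: 21.5 × 4.5 = 96.75 → 97.
left front: 11.5 × 4.5 = 51.75 → 52.
sleeve: 10.5 × 4.5 = 47.25 → 47.
cuff: 7.5 × 4.5 = 33.75 → 34.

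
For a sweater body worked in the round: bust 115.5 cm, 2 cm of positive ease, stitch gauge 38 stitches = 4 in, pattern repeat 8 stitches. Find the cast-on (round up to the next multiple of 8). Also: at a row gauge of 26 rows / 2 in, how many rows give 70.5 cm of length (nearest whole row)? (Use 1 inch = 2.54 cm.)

Finished = 115.5 + 2 = 117.5 cm.
117.5 cm × 1/2.54 = 46.26 inches.
38/4 = 9.5 sts per in; 46.26 × 9.5 = 439.47 sts.
Next multiple of 8 → 440.
70.5 cm = 27.76 inches; × 13 = 360.83 → 361 rows.

Cast on 440 stitches; work 361 rows.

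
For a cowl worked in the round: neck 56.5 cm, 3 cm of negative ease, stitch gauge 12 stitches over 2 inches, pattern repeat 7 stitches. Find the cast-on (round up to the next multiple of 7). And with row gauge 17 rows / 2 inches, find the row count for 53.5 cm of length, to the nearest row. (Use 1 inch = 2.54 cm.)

Finished = 56.5 − 3 = 53.5 cm.
53.5 cm × 1/2.54 = 21.06 inches.
12/2 = 6 sts per in; 21.06 × 6 = 126.38 sts.
Next multiple of 7 → 133.
53.5 cm = 21.06 inches; × 8.5 = 179.04 → 179 rows.

Cast on 133 stitches; work 179 rows.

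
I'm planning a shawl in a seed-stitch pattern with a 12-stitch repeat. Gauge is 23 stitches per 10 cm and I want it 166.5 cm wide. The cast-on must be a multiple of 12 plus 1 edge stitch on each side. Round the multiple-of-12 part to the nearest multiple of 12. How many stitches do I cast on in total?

23 / 10 = 2.3 sts per cm.
166.5 × 2.3 = 382.95 sts.
Less 2 edge sts → 380.95 for the repeat.
Nearest multiple of 12: 384.
Add back 2 edge sts → 386.

386 stitches.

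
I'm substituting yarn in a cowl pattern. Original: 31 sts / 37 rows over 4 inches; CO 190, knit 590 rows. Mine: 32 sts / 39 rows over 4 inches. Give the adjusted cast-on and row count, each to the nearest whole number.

Cast on 196 stitches; work 622 rows.

Stitches: 190 × 32/31 = 196.13 → 196.
Rows: 590 × 39/37 = 621.89 → 622.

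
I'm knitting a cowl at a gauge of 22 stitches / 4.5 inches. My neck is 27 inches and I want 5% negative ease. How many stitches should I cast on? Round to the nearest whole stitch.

Finished = 27 × 0.95 = 25.65 in.
22 / 4.5 = 4.889 sts per inch.
25.65 × 4.889 = 125.40 sts.
→ 125 sts.

125 stitches.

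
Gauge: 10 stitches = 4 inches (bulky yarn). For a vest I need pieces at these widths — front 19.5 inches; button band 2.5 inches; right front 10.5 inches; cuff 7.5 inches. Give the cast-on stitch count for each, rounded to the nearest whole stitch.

front 49; button band 6; right front 26; cuff 19.

Rate = 10/4 = 2.5 sts per in.
front: 19.5 × 2.5 = 48.75 → 49.
button band: 2.5 × 2.5 = 6.25 → 6.
right front: 10.5 × 2.5 = 26.25 → 26.
cuff: 7.5 × 2.5 = 18.75 → 19.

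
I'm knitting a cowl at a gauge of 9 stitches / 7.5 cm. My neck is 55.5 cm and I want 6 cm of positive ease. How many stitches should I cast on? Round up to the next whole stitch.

CO 74 sts.

Finished = 55.5 + 6 = 61.5 cm.
9 / 7.5 = 1.2 sts per cm.
61.50 × 1.2 = 73.80 sts.
→ 74 sts.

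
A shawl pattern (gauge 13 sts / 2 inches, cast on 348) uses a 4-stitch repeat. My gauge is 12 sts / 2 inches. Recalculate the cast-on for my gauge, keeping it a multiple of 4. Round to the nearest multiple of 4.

Cast on 320 stitches.

348 × 12 / 13 = 321.23.
Nearest multiple of 4: 320.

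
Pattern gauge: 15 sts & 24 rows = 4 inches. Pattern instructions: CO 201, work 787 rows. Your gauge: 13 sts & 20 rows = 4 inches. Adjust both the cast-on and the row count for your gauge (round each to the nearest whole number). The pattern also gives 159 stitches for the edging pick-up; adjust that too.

Stitches: 201 × 13/15 = 174.20 → 174.
Rows: 787 × 20/24 = 655.83 → 656.
edging pick-up: 159 × 13/15 = 137.80 → 138.

Cast on 174 stitches; work 656 rows; edging pick-up 138 stitches.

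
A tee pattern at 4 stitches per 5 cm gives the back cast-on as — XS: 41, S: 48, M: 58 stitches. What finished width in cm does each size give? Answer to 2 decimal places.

XS 51.25 cm; S 60.00 cm; M 72.50 cm.

4/5 = 0.8 sts per cm.
XS: 41 / 0.8 = 51.250 → 51.25 cm.
S: 48 / 0.8 = 60.000 → 60.00 cm.
M: 58 / 0.8 = 72.500 → 72.50 cm.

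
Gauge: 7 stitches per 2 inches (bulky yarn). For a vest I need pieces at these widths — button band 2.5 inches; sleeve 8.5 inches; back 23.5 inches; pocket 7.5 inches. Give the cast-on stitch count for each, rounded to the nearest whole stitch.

Rate = 7/2 = 3.5 sts per in.
button band: 2.5 × 3.5 = 8.75 → 9.
sleeve: 8.5 × 3.5 = 29.75 → 30.
back: 23.5 × 3.5 = 82.25 → 82.
pocket: 7.5 × 3.5 = 26.25 → 26.

button band 9; sleeve 30; back 82; pocket 26.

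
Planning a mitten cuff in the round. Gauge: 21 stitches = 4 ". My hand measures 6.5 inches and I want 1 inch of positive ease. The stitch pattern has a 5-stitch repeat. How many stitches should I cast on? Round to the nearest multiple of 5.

Finished = 6.5 + 1 = 7.5 inches.
21 / 4 = 5.25 sts/in.
7.5 × 5.25 = 39.38 sts.
Nearest multiple of 5: 40.

CO 40 sts.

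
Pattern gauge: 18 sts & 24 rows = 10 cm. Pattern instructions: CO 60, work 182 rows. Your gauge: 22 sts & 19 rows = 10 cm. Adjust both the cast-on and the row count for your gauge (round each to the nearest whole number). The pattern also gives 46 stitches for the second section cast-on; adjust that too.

Cast on 73 stitches; work 144 rows; second section cast-on 56 stitches.

Stitches: 60 × 22/18 = 73.33 → 73.
Rows: 182 × 19/24 = 144.08 → 144.
second section cast-on: 46 × 22/18 = 56.22 → 56.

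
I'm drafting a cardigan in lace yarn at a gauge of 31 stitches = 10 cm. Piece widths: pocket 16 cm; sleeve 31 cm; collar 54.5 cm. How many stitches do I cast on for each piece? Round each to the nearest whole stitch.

Rate = 31/10 = 3.1 sts per cm.
pocket: 16 × 3.1 = 49.60 → 50.
sleeve: 31 × 3.1 = 96.10 → 96.
collar: 54.5 × 3.1 = 168.95 → 169.

pocket 50; sleeve 96; collar 169.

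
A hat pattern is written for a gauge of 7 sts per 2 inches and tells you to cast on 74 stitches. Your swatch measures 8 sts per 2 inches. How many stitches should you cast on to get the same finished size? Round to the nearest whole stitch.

Cast on 85 stitches.

Scale factor = 8 / 7 = 1.143.
74 × 8 / 7 = 84.57 sts.
→ 85 sts.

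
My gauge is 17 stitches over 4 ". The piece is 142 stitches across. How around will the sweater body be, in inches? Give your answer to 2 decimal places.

33.41 inches.

17 stitches / 4 inch = 4.25 stitches per inch.
142 / 4.25 = 33.412 inches.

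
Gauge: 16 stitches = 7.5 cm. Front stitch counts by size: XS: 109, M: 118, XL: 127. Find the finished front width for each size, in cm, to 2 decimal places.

16/7.5 = 2.133 sts per cm.
XS: 109 / 2.133 = 51.094 → 51.09 cm.
M: 118 / 2.133 = 55.312 → 55.31 cm.
XL: 127 / 2.133 = 59.531 → 59.53 cm.

XS 51.09 cm; M 55.31 cm; XL 59.53 cm.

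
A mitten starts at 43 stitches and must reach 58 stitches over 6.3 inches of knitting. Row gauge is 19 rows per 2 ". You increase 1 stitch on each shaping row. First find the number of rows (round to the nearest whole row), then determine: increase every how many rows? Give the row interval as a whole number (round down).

Rows = 6.3 × 9.5 = 59.9 → 60 rows.
Stitches to add: 15 → 15 shaping rows (at 1 st each).
60 / 15 = 4.00 → every 4 rows.

Increase every 4th row.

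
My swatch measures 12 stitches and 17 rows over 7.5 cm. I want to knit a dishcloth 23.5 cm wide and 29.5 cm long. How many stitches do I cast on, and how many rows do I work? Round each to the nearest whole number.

Stitch gauge = 12/7.5 = 1.6 sts/cm; 23.5 × 1.6 = 37.60 → 38 sts.
Row gauge = 17/7.5 = 2.267 rows/cm; 29.5 × 2.267 = 66.87 → 67 rows.

Cast on 38 stitches and work 67 rows.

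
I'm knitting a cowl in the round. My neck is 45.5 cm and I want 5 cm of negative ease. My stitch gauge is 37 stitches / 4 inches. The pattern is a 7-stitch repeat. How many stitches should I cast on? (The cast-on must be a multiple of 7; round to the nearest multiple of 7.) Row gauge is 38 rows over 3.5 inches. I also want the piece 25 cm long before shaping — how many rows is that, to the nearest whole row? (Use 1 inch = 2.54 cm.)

Finished = 45.5 − 5 = 40.5 cm.
40.5 cm × 1/2.54 = 15.94 inches.
37/4 = 9.25 sts per in; 15.94 × 9.25 = 147.49 sts.
Nearest multiple of 7 → 147.
25 cm = 9.84 inches; × 10.857 = 106.86 → 107 rows.

Cast on 147 stitches; work 107 rows.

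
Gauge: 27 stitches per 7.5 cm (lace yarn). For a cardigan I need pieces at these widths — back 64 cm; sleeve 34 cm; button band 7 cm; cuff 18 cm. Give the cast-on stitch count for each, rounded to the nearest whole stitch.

Rate = 27/7.5 = 3.6 sts per cm.
back: 64 × 3.6 = 230.40 → 230.
sleeve: 34 × 3.6 = 122.40 → 122.
button band: 7 × 3.6 = 25.20 → 25.
cuff: 18 × 3.6 = 64.80 → 65.

back 230; sleeve 122; button band 25; cuff 65.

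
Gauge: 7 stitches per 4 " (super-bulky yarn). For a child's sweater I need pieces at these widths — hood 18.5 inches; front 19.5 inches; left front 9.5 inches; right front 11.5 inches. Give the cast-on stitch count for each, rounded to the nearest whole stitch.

Rate = 7/4 = 1.75 sts per in.
hood: 18.5 × 1.75 = 32.38 → 32.
front: 19.5 × 1.75 = 34.12 → 34.
left front: 9.5 × 1.75 = 16.62 → 17.
right front: 11.5 × 1.75 = 20.12 → 20.

hood 32; front 34; left front 17; right front 20.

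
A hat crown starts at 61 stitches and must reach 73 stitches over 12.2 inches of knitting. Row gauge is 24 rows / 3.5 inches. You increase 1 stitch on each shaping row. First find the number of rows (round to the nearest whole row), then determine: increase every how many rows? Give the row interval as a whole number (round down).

Increase every 7th row.

Rows = 12.2 × 6.857 = 83.7 → 84 rows.
Stitches to add: 12 → 12 shaping rows (at 1 st each).
84 / 12 = 7.00 → every 7 rows.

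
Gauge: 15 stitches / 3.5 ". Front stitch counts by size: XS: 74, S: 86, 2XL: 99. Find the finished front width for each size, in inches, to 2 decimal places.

XS 17.27 inches; S 20.07 inches; 2XL 23.10 inches.

15/3.5 = 4.286 sts per in.
XS: 74 / 4.286 = 17.267 → 17.27 in.
S: 86 / 4.286 = 20.067 → 20.07 in.
2XL: 99 / 4.286 = 23.100 → 23.10 in.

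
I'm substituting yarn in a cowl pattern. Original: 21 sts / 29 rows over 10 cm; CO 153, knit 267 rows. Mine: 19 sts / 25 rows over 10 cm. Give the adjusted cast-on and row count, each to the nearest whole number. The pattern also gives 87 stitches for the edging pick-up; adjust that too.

Cast on 138 stitches; work 230 rows; edging pick-up 79 stitches.

Stitches: 153 × 19/21 = 138.43 → 138.
Rows: 267 × 25/29 = 230.17 → 230.
edging pick-up: 87 × 19/21 = 78.71 → 79.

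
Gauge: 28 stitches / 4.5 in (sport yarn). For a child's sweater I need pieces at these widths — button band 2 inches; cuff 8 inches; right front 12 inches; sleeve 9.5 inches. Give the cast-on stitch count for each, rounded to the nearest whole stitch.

button band 12; cuff 50; right front 75; sleeve 59.

Rate = 28/4.5 = 6.222 sts per in.
button band: 2 × 6.222 = 12.44 → 12.
cuff: 8 × 6.222 = 49.78 → 50.
right front: 12 × 6.222 = 74.67 → 75.
sleeve: 9.5 × 6.222 = 59.11 → 59.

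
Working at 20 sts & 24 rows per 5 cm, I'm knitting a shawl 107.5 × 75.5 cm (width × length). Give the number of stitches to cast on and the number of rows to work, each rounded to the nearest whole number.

Cast on 430 stitches and work 362 rows.

Stitch gauge = 20/5 = 4 sts/cm; 107.5 × 4 = 430.00 → 430 sts.
Row gauge = 24/5 = 4.8 rows/cm; 75.5 × 4.8 = 362.40 → 362 rows.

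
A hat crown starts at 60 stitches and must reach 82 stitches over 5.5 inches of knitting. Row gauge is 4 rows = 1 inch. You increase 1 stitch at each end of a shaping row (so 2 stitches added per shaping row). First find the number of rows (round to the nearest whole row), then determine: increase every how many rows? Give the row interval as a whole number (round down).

Rows = 5.5 × 4 = 22.0 → 22 rows.
Stitches to add: 22 → 11 shaping rows (at 2 st each).
22 / 11 = 2.00 → every 2 rows.

Increase every 2nd row.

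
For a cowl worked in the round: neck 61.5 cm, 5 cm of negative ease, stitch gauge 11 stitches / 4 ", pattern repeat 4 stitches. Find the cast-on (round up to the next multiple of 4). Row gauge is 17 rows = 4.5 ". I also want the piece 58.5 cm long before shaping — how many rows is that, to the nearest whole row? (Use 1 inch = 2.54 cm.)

Cast on 64 stitches; work 87 rows.

Finished = 61.5 − 5 = 56.5 cm.
56.5 cm × 1/2.54 = 22.24 inches.
11/4 = 2.75 sts per in; 22.24 × 2.75 = 61.17 sts.
Next multiple of 4 → 64.
58.5 cm = 23.03 inches; × 3.778 = 87.01 → 87 rows.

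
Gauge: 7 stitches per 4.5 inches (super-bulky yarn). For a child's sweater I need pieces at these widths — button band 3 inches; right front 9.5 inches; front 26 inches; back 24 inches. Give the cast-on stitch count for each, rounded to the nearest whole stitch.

Rate = 7/4.5 = 1.556 sts per in.
button band: 3 × 1.556 = 4.67 → 5.
right front: 9.5 × 1.556 = 14.78 → 15.
front: 26 × 1.556 = 40.44 → 40.
back: 24 × 1.556 = 37.33 → 37.

button band 5; right front 15; front 40; back 37.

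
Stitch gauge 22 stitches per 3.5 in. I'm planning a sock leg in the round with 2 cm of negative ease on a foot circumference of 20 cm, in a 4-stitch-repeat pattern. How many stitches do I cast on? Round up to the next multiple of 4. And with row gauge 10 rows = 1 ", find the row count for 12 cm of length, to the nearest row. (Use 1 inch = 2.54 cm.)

Finished = 20 − 2 = 18 cm.
18 cm × 1/2.54 = 7.09 inches.
22/3.5 = 6.286 sts per in; 7.09 × 6.286 = 44.54 sts.
Next multiple of 4 → 48.
12 cm = 4.72 inches; × 10 = 47.24 → 47 rows.

Cast on 48 stitches; work 47 rows.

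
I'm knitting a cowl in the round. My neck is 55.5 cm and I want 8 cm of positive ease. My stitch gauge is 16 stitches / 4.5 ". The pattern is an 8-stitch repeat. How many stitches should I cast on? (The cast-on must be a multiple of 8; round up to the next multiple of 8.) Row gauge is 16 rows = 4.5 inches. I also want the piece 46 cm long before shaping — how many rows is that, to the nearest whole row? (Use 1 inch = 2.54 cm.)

Cast on 96 stitches; work 64 rows.

Finished = 55.5 + 8 = 63.5 cm.
63.5 cm × 1/2.54 = 25.00 inches.
16/4.5 = 3.556 sts per in; 25.00 × 3.556 = 88.89 sts.
Next multiple of 8 → 96.
46 cm = 18.11 inches; × 3.556 = 64.39 → 64 rows.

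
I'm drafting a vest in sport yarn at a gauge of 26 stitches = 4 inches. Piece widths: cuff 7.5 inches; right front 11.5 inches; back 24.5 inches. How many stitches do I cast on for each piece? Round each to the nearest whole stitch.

Rate = 26/4 = 6.5 sts per in.
cuff: 7.5 × 6.5 = 48.75 → 49.
right front: 11.5 × 6.5 = 74.75 → 75.
back: 24.5 × 6.5 = 159.25 → 159.

cuff 49; right front 75; back 159.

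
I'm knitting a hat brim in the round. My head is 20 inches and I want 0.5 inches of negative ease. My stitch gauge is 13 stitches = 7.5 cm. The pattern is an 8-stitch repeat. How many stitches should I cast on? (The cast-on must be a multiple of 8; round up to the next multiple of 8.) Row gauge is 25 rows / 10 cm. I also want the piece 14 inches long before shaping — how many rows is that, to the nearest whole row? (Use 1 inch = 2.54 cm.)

Cast on 88 stitches; work 89 rows.

Finished = 20 − 0.5 = 19.5 inches.
19.5 inches × 2.54 = 49.53 cm.
13/7.5 = 1.733 sts per cm; 49.53 × 1.733 = 85.85 sts.
Next multiple of 8 → 88.
14 inches = 35.56 cm; × 2.5 = 88.90 → 89 rows.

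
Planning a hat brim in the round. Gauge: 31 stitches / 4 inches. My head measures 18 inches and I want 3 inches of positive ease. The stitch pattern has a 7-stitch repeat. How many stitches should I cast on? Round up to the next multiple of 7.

Finished = 18 + 3 = 21 inches.
31 / 4 = 7.75 sts/in.
21 × 7.75 = 162.75 sts.
Next multiple of 7: 168.

CO 168 sts.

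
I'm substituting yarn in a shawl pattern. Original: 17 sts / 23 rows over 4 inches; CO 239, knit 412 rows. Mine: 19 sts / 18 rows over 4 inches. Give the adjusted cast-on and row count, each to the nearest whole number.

Stitches: 239 × 19/17 = 267.12 → 267.
Rows: 412 × 18/23 = 322.43 → 322.

Cast on 267 stitches; work 322 rows.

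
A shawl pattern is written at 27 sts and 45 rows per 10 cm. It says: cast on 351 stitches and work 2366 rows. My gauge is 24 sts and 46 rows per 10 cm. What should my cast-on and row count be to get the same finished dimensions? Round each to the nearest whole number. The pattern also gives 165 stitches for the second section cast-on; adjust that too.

Cast on 312 stitches; work 2419 rows; second section cast-on 147 stitches.

Stitches: 351 × 24/27 = 312.00 → 312.
Rows: 2366 × 46/45 = 2418.58 → 2419.
second section cast-on: 165 × 24/27 = 146.67 → 147.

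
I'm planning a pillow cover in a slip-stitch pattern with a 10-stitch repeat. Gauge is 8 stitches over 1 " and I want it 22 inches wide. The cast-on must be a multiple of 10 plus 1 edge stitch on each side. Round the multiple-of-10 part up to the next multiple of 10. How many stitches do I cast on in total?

8 / 1 = 8 sts per inch.
22 × 8 = 176.00 sts.
Less 2 edge sts → 174.00 for the repeat.
Next multiple of 10: 180.
Add back 2 edge sts → 182.

CO 182 sts.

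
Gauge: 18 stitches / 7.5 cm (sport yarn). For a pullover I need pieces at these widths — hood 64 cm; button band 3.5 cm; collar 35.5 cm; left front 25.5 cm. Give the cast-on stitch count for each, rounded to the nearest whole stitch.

Rate = 18/7.5 = 2.4 sts per cm.
hood: 64 × 2.4 = 153.60 → 154.
button band: 3.5 × 2.4 = 8.40 → 8.
collar: 35.5 × 2.4 = 85.20 → 85.
left front: 25.5 × 2.4 = 61.20 → 61.

hood 154; button band 8; collar 85; left front 61.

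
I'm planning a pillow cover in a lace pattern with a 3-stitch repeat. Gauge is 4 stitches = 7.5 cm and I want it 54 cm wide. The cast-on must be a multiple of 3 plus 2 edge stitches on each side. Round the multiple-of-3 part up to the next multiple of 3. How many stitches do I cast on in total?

CO 31 sts.

4 / 7.5 = 0.533 sts per cm.
54 × 0.533 = 28.80 sts.
Less 4 edge sts → 24.80 for the repeat.
Next multiple of 3: 27.
Add back 4 edge sts → 31.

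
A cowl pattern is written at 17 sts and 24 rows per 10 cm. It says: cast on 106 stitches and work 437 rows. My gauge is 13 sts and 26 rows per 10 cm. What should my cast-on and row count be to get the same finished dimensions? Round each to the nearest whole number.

Cast on 81 stitches; work 473 rows.

Stitches: 106 × 13/17 = 81.06 → 81.
Rows: 437 × 26/24 = 473.42 → 473.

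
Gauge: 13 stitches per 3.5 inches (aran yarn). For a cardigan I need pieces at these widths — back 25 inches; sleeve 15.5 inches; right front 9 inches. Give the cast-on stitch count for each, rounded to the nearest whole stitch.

back 93; sleeve 58; right front 33.

Rate = 13/3.5 = 3.714 sts per in.
back: 25 × 3.714 = 92.86 → 93.
sleeve: 15.5 × 3.714 = 57.57 → 58.
right front: 9 × 3.714 = 33.43 → 33.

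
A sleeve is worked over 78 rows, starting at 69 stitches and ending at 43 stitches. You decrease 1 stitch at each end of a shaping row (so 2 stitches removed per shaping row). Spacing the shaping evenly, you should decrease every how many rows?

Decrease every 6th row.

Stitches to remove: |43 − 69| = 26.
Shaping rows needed: 26 / 2 = 13.
78 rows / 13 = every 6 rows.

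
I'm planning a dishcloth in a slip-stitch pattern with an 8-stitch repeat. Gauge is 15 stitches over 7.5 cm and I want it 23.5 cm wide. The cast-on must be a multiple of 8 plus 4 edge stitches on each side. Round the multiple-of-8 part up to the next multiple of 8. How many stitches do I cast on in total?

15 / 7.5 = 2 sts per cm.
23.5 × 2 = 47.00 sts.
Less 8 edge sts → 39.00 for the repeat.
Next multiple of 8: 40.
Add back 8 edge sts → 48.

Cast on 48 stitches.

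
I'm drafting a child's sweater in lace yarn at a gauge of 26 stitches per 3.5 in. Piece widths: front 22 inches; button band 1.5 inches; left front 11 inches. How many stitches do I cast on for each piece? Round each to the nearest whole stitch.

front 163; button band 11; left front 82.

Rate = 26/3.5 = 7.429 sts per in.
front: 22 × 7.429 = 163.43 → 163.
button band: 1.5 × 7.429 = 11.14 → 11.
left front: 11 × 7.429 = 81.71 → 82.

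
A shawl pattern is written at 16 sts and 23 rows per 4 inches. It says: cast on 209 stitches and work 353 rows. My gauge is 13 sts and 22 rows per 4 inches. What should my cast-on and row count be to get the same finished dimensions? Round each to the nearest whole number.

Stitches: 209 × 13/16 = 169.81 → 170.
Rows: 353 × 22/23 = 337.65 → 338.

Cast on 170 stitches; work 338 rows.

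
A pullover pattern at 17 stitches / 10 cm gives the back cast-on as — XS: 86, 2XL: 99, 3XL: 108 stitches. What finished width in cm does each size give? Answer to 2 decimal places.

XS 50.59 cm; 2XL 58.24 cm; 3XL 63.53 cm.

17/10 = 1.7 sts per cm.
XS: 86 / 1.7 = 50.588 → 50.59 cm.
2XL: 99 / 1.7 = 58.235 → 58.24 cm.
3XL: 108 / 1.7 = 63.529 → 63.53 cm.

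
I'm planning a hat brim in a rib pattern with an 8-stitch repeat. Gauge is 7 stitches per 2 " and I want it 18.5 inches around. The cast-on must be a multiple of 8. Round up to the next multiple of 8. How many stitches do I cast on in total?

7 / 2 = 3.5 sts per inch.
18.5 × 3.5 = 64.75 sts.
Next multiple of 8: 72.

72 stitches.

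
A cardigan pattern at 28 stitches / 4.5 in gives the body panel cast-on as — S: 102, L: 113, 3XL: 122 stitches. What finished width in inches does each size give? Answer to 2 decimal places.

S 16.39 inches; L 18.16 inches; 3XL 19.61 inches.

28/4.5 = 6.222 sts per in.
S: 102 / 6.222 = 16.393 → 16.39 in.
L: 113 / 6.222 = 18.161 → 18.16 in.
3XL: 122 / 6.222 = 19.607 → 19.61 in.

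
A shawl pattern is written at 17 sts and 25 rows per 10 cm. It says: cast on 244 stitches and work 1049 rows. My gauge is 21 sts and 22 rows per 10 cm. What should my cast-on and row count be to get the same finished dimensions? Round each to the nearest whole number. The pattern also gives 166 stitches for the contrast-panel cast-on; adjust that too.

Stitches: 244 × 21/17 = 301.41 → 301.
Rows: 1049 × 22/25 = 923.12 → 923.
contrast-panel cast-on: 166 × 21/17 = 205.06 → 205.

Cast on 301 stitches; work 923 rows; contrast-panel cast-on 205 stitches.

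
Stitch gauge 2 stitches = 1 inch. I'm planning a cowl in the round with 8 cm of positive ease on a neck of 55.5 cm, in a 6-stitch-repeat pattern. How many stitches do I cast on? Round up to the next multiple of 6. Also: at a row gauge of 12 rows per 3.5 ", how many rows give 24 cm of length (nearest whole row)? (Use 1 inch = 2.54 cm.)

Finished = 55.5 + 8 = 63.5 cm.
63.5 cm × 1/2.54 = 25.00 inches.
2/1 = 2 sts per in; 25.00 × 2 = 50.00 sts.
Next multiple of 6 → 54.
24 cm = 9.45 inches; × 3.429 = 32.40 → 32 rows.

Cast on 54 stitches; work 32 rows.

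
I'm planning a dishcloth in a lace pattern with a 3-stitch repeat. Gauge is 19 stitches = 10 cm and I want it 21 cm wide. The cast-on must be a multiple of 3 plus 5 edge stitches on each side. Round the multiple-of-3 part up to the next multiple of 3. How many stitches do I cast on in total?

19 / 10 = 1.9 sts per cm.
21 × 1.9 = 39.90 sts.
Less 10 edge sts → 29.90 for the repeat.
Next multiple of 3: 30.
Add back 10 edge sts → 40.

Cast on 40 stitches.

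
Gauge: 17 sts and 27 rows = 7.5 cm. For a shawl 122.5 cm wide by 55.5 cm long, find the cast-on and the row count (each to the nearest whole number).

Stitch gauge = 17/7.5 = 2.267 sts/cm; 122.5 × 2.267 = 277.67 → 278 sts.
Row gauge = 27/7.5 = 3.6 rows/cm; 55.5 × 3.6 = 199.80 → 200 rows.

Cast on 278 stitches and work 200 rows.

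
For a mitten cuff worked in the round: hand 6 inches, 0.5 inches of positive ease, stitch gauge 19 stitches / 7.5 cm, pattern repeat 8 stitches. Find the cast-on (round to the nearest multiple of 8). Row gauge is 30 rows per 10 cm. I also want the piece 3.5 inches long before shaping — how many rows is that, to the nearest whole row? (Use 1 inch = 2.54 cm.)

Finished = 6 + 0.5 = 6.5 inches.
6.5 inches × 2.54 = 16.51 cm.
19/7.5 = 2.533 sts per cm; 16.51 × 2.533 = 41.83 sts.
Nearest multiple of 8 → 40.
3.5 inches = 8.89 cm; × 3 = 26.67 → 27 rows.

Cast on 40 stitches; work 27 rows.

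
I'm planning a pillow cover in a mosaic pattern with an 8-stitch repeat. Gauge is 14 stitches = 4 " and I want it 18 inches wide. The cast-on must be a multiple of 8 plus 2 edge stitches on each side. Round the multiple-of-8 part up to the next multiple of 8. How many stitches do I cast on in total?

Cast on 68 stitches.

14 / 4 = 3.5 sts per inch.
18 × 3.5 = 63.00 sts.
Less 4 edge sts → 59.00 for the repeat.
Next multiple of 8: 64.
Add back 4 edge sts → 68.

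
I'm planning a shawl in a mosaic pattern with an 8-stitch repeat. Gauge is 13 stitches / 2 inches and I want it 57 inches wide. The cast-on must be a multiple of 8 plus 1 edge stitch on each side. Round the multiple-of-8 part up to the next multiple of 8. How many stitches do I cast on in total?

13 / 2 = 6.5 sts per inch.
57 × 6.5 = 370.50 sts.
Less 2 edge sts → 368.50 for the repeat.
Next multiple of 8: 376.
Add back 2 edge sts → 378.

378 stitches.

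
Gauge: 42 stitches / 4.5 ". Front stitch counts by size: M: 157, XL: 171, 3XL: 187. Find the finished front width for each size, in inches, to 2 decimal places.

M 16.82 inches; XL 18.32 inches; 3XL 20.04 inches.

42/4.5 = 9.333 sts per in.
M: 157 / 9.333 = 16.821 → 16.82 in.
XL: 171 / 9.333 = 18.321 → 18.32 in.
3XL: 187 / 9.333 = 20.036 → 20.04 in.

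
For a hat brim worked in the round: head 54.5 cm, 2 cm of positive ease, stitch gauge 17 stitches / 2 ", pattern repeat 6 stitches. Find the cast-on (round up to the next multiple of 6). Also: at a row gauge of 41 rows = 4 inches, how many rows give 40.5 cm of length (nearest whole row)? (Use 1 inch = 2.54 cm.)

Finished = 54.5 + 2 = 56.5 cm.
56.5 cm × 1/2.54 = 22.24 inches.
17/2 = 8.5 sts per in; 22.24 × 8.5 = 189.07 sts.
Next multiple of 6 → 192.
40.5 cm = 15.94 inches; × 10.25 = 163.44 → 163 rows.

Cast on 192 stitches; work 163 rows.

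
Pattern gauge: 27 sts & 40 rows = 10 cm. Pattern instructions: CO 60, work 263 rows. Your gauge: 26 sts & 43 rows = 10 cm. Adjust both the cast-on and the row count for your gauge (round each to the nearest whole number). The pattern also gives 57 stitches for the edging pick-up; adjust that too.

Stitches: 60 × 26/27 = 57.78 → 58.
Rows: 263 × 43/40 = 282.73 → 283.
edging pick-up: 57 × 26/27 = 54.89 → 55.

Cast on 58 stitches; work 283 rows; edging pick-up 55 stitches.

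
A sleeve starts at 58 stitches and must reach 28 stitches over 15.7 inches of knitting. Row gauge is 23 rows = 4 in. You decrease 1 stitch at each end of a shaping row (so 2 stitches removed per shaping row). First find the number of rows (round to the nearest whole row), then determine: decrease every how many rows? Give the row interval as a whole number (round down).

Rows = 15.7 × 5.75 = 90.3 → 90 rows.
Stitches to remove: 30 → 15 shaping rows (at 2 st each).
90 / 15 = 6.00 → every 6 rows.

Decrease every 6th row.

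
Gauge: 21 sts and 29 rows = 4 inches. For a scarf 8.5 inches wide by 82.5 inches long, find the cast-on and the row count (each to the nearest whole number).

Cast on 45 stitches and work 598 rows.

Stitch gauge = 21/4 = 5.25 sts/in; 8.5 × 5.25 = 44.62 → 45 sts.
Row gauge = 29/4 = 7.25 rows/in; 82.5 × 7.25 = 598.12 → 598 rows.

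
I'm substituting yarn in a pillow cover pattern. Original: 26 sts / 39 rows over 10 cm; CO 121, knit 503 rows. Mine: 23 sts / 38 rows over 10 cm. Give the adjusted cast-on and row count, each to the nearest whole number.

Stitches: 121 × 23/26 = 107.04 → 107.
Rows: 503 × 38/39 = 490.10 → 490.

Cast on 107 stitches; work 490 rows.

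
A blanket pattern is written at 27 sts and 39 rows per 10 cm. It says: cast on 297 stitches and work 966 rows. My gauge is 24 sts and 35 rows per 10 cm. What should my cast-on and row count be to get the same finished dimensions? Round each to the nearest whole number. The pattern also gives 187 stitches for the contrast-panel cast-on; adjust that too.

Stitches: 297 × 24/27 = 264.00 → 264.
Rows: 966 × 35/39 = 866.92 → 867.
contrast-panel cast-on: 187 × 24/27 = 166.22 → 166.

Cast on 264 stitches; work 867 rows; contrast-panel cast-on 166 stitches.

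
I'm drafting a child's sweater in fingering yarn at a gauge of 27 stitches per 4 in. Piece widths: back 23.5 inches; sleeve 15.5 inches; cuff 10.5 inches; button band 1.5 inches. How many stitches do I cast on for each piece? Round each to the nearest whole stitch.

Rate = 27/4 = 6.75 sts per in.
back: 23.5 × 6.75 = 158.62 → 159.
sleeve: 15.5 × 6.75 = 104.62 → 105.
cuff: 10.5 × 6.75 = 70.88 → 71.
button band: 1.5 × 6.75 = 10.12 → 10.

back 159; sleeve 105; cuff 71; button band 10.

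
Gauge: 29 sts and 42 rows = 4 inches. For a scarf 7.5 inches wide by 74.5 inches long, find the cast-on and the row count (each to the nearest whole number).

Cast on 54 stitches and work 782 rows.

Stitch gauge = 29/4 = 7.25 sts/in; 7.5 × 7.25 = 54.38 → 54 sts.
Row gauge = 42/4 = 10.5 rows/in; 74.5 × 10.5 = 782.25 → 782 rows.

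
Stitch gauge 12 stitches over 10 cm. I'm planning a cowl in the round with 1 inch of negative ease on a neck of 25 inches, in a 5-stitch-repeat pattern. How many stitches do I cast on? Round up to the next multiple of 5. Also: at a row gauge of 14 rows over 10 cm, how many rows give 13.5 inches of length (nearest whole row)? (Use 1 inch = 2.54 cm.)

Finished = 25 − 1 = 24 inches.
24 inches × 2.54 = 60.96 cm.
12/10 = 1.2 sts per cm; 60.96 × 1.2 = 73.15 sts.
Next multiple of 5 → 75.
13.5 inches = 34.29 cm; × 1.4 = 48.01 → 48 rows.

Cast on 75 stitches; work 48 rows.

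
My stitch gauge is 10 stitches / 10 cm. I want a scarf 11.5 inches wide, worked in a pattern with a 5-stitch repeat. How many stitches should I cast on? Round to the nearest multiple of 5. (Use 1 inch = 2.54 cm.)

11.5 in = 11.5 × 2.54 = 29.21 cm.
10 / 10 = 1 sts/cm.
29.21 × 1 = 29.21 sts.
→ 30.

CO 30 sts.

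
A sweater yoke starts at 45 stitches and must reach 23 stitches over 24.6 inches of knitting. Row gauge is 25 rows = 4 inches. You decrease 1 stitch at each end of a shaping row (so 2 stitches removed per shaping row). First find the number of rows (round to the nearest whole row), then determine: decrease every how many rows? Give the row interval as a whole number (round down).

Decrease every 14th row.

Rows = 24.6 × 6.25 = 153.8 → 154 rows.
Stitches to remove: 22 → 11 shaping rows (at 2 st each).
154 / 11 = 14.00 → every 14 rows.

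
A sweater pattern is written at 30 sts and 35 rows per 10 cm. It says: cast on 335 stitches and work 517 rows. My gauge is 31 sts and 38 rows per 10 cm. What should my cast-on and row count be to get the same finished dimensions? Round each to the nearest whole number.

Cast on 346 stitches; work 561 rows.

Stitches: 335 × 31/30 = 346.17 → 346.
Rows: 517 × 38/35 = 561.31 → 561.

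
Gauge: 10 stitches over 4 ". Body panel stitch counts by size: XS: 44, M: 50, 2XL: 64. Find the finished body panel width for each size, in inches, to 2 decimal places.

10/4 = 2.5 sts per in.
XS: 44 / 2.5 = 17.600 → 17.60 in.
M: 50 / 2.5 = 20.000 → 20.00 in.
2XL: 64 / 2.5 = 25.600 → 25.60 in.

XS 17.60 inches; M 20.00 inches; 2XL 25.60 inches.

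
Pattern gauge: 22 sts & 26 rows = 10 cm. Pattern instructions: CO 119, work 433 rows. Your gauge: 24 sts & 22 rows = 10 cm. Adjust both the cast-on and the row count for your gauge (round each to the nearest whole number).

Cast on 130 stitches; work 366 rows.

Stitches: 119 × 24/22 = 129.82 → 130.
Rows: 433 × 22/26 = 366.38 → 366.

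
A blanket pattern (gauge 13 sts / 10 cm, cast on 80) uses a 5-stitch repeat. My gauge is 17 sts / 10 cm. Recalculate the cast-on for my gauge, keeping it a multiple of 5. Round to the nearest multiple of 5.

CO 105 sts.

80 × 17 / 13 = 104.62.
Nearest multiple of 5: 105.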